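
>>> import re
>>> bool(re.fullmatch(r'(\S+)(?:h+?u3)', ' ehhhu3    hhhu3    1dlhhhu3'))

This matches one or more of a non-whitespace character (captured); then one or more of a literal 'h' (lazy), then the literal 'u3' (non-capturing group).
For `fullmatch`, every character of the input must be accounted for by the pattern.
Here the string isn't matched end-to-end, so the call returns None, and `bool(None)` is False.

False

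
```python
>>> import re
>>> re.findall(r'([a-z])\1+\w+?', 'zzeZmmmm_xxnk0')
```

['z', 'm', 'x']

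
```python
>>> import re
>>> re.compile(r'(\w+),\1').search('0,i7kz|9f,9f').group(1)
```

'9f'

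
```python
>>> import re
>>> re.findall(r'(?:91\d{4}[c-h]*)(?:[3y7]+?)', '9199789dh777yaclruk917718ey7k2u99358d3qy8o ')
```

Pattern: the literal '91', then exactly 4 of a digit, then zero or more of a character in [c-h] (non-capturing group); then one or more of one of [3y7] (lazy) (non-capturing group).
With the lazy modifier that quantifier settles for the fewest repetitions that let the rest of the pattern succeed (the atoms after it are unaffected and can still be greedy).
Scanning left to right: at [19:27] → '917718ey'.
Since nothing is captured, `findall` lists the 1 matched substring directly.

['917718ey']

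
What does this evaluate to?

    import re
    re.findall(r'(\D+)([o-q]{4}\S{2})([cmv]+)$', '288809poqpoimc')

[('p', 'oqpoim', 'c')]

Pattern: one or more of a non-digit (captured); then exactly 4 of a character in [o-q], then exactly 2 of a non-whitespace character (captured); then one or more of one of [cmv] (captured); then anchored at the end.
Matches: at [6:14] match 'poqpoimc', groups = ('p', 'oqpoim', 'c').
Multiple groups make `findall` return tuples — one 3-tuple for the one match.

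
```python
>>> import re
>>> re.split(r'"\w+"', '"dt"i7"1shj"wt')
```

['', 'i7', 'wt']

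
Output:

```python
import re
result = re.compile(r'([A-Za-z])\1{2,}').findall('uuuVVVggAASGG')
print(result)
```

['u', 'V']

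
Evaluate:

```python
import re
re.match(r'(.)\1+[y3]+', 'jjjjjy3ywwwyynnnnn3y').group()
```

With `match`, the pattern is implicitly anchored at the beginning.
The match spans [0:8] → 'jjjjjy3y'.

'jjjjjy3y'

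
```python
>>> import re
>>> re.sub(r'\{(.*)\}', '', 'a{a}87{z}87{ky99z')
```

'a87{ky99z'

Matches: at [1:9] → '{a}87{z}'.
Every occurrence is swapped for ''.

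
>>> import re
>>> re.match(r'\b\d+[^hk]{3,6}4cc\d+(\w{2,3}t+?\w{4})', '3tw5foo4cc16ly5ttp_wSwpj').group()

Pattern: a word boundary (`\b`, zero-width); then one or more of a digit; then 3 to 6 of any character except [hk], then the literal '4cc', then one or more of a digit; then 2 to 3 of a word character, then one or more of the literal 't' (lazy), then exactly 4 of a word character (captured).
A non-greedy quantifier consumes as few characters as it can — just enough that the remainder of the pattern still matches from where it stops; whatever follows it matches normally.
`re.match` only tries the pattern at the start of the string.
The match spans [0:20] → '3tw5foo4cc16ly5ttp_w'.
Captured: group 1 = 'ly5ttp_w'.

'3tw5foo4cc16ly5ttp_w'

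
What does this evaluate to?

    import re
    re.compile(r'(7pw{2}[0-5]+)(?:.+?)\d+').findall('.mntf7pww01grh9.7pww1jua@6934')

This matches the literal '7p', then exactly 2 of the literal 'w', then one or more of a character in [0-5] (captured); then one or more of any character (lazy) (non-capturing group); then one or more of a digit.
Matches: at [5:15] match '7pww01grh9', group 1 = '7pww01'; at [16:29] match '7pww1jua@6934', group 1 = '7pww1'.
Because there's exactly one group, `findall` drops the full match and keeps group 1 from each hit.

['7pww01', '7pww1']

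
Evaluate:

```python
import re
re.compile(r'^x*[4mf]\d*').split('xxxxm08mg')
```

['', 'mg']

`split` removes every match and returns the 2 fragments in between.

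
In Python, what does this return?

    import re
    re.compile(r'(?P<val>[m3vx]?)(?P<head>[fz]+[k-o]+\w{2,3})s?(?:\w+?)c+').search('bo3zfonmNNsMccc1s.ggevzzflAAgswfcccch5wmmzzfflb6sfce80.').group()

Pattern: optionally one of [m3vx] (captured as 'val'); then one or more of one of [fz], then one or more of a character in [k-o], then 2 to 3 of a word character (captured as 'head'); then optionally a literal 's'; then one or more of a word character (lazy) (non-capturing group); then one or more of a literal 'c'.
`re.search` scans for the first position where the pattern succeeds.
The match spans [2:15] → '3zfonmNNsMccc'.
Captured: group 1 = '3', group 2 = 'zfonmNNs'.

'3zfonmNNsMccc'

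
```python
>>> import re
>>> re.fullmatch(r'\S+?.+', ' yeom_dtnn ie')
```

None

For `fullmatch`, every character of the input must be accounted for by the pattern.
Here there's no way to consume every character, so the call returns None.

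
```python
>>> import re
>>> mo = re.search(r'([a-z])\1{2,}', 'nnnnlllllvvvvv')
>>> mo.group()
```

'nnnn'

`\1` is not a pattern — it's the concrete string captured by group 1, re-applied verbatim.
Unlike `match`, `search` isn't anchored — it looks for the pattern anywhere in the string.
The match spans [0:4] → 'nnnn'.
Captured: group 1 = 'n'.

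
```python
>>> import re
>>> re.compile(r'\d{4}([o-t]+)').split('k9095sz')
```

['k', 's', 'z']

The pattern matches exactly 4 of a digit; then one or more of a character in [o-t] (captured).
Matches to split on: at [1:6] → '9095s'.
With a capturing group present, the delimiter's captured portion is kept in the result list.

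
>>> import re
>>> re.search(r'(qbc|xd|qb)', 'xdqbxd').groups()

('xd',)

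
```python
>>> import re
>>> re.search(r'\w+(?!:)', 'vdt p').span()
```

(0, 3)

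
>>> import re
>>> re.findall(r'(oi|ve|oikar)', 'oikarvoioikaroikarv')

Branches in `(...|...)` are attempted left-to-right; the first branch that allows the whole pattern to succeed is taken.
`findall` collects group 1 from each match (4 total).

['oi', 'oi', 'oi', 'oi']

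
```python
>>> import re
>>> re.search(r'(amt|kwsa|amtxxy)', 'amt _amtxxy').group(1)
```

'amt'

`re.search` tries every starting position until one works.
The match spans [0:3] → 'amt'.
Captured: group 1 = 'amt'.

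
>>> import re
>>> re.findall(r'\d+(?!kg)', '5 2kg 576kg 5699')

['5', '57', '5699']

A negative assertion filters positions out without eating any characters.
Walking the string: at [0:1] → '5'; at [6:8] → '57'; at [12:16] → '5699'.
`findall` yields the raw match text (3 of them) because the pattern has no groups.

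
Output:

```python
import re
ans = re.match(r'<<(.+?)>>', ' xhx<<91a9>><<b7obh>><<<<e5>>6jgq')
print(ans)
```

None

With `match`, the pattern is implicitly anchored at the beginning.
Here the string doesn't start with a match, so the call returns None.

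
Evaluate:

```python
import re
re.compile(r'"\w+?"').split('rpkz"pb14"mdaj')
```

['rpkz', 'mdaj']

Matches to split on: at [4:10] → '"pb14"'.
Splitting on the pattern gives 2 pieces.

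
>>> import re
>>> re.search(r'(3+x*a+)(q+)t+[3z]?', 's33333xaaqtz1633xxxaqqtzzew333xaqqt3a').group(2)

'q'

This matches one or more of the literal '3', then zero or more of a literal 'x', then one or more of the literal 'a' (captured); then one or more of a literal 'q' (captured); then one or more of the literal 't', then optionally one of [3z].
`re.search` tries every starting position until one works.
The match spans [1:12] → '33333xaaqtz'.
Captured: group 1 = '33333xaa', group 2 = 'q'.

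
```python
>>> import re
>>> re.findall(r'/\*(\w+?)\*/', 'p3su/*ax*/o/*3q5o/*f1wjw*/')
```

['ax', 'f1wjw']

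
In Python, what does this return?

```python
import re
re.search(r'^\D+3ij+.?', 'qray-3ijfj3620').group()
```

'qray-3ijf'

The pattern matches anchored at the start of the string; then one or more of a non-digit; then the literal '3i', then one or more of the literal 'j', then optionally any character.
The match spans [0:9] → 'qray-3ijf'.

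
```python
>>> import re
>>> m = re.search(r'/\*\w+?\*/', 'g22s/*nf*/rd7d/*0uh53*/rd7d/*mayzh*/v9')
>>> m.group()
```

`re.search` tries every starting position until one works.
The match spans [4:10] → '/*nf*/'.

'/*nf*/'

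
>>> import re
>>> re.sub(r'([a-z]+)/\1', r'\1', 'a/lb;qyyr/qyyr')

'a/lb;qyyr'

After group 1 captures some text, `\1` only succeeds where that same text appears again.
Matches: at [5:14] → 'qyyr/qyyr'.
`\1` in the replacement pulls in group 1's text for each match.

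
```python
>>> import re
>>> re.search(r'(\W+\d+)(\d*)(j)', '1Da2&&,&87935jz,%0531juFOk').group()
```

This matches one or more of a non-word character, then one or more of a digit (captured); then zero or more of a digit (captured); then a literal 'j' (captured).
`search` walks the string left to right and returns the first match it finds.
The match spans [4:14] → '&&,&87935j'.
Captured: group 1 = '&&,&87935', group 2 = '', group 3 = 'j'.

'&&,&87935j'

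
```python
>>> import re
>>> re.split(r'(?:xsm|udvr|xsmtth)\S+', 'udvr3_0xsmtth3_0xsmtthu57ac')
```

The string is cut at each match, leaving 2 pieces.

['', '']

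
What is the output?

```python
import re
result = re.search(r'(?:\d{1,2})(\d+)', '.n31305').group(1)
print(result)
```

The match spans [2:7] → '31305'.
Captured: group 1 = '305'.

305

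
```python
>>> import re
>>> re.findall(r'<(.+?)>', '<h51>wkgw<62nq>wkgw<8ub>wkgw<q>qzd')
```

The `?` after the quantifier makes it lazy — it takes as little as possible before letting the rest of the pattern try.
Matches: at [0:5] match '<h51>', group 1 = 'h51'; at [9:15] match '<62nq>', group 1 = '62nq'; at [19:24] match '<8ub>', group 1 = '8ub'; at [28:31] match '<q>', group 1 = 'q'.
One capturing group, so `findall` returns just the captured substring from each match — 4 in all.

['h51', '62nq', '8ub', 'q']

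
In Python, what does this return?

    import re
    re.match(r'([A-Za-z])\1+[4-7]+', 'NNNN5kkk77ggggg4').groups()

`\1` is not a pattern — it's the concrete string captured by group 1, re-applied verbatim.
With `match`, the pattern is implicitly anchored at the beginning.
The match spans [0:5] → 'NNNN5'.
Captured: group 1 = 'N'.

('N',)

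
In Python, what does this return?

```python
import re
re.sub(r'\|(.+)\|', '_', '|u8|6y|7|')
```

'_'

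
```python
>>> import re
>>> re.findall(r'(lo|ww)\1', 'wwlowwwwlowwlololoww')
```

A backreference is literal: `\1` must see the identical characters the first group matched.
Matches: at [4:8] match 'wwww', group 1 = 'ww'; at [12:16] match 'lolo', group 1 = 'lo'.
`findall` collects group 1 from each match (2 total).

['ww', 'lo']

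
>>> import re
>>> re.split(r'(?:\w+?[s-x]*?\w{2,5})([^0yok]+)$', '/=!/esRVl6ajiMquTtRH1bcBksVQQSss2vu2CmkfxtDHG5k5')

Pattern: one or more of a word character (lazy), then zero or more of a character in [s-x] (lazy), then 2 to 5 of a word character (non-capturing group); then one or more of any character except [0yok] (captured); then anchored at the end.
Matches to split on: at [4:48] → 'esRVl6ajiMquTtRH1bcBksVQQSss2vu2CmkfxtDHG5k5'.
The group in the pattern means `split` returns the separators' captures alongside the pieces.

['/=!/', '5', '']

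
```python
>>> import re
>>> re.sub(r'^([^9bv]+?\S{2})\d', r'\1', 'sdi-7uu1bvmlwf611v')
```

'sdi-uu1bvmlwf611v'

Pattern: anchored at the start of the string; then one or more of any character except [9bv] (lazy), then exactly 2 of a non-whitespace character (captured); then a digit.
The `?` after the quantifier makes it lazy — it takes as little as possible before letting the rest of the pattern try.
Matches: at [0:5] → 'sdi-7'.
`\1` in the replacement pulls in group 1's text for each match.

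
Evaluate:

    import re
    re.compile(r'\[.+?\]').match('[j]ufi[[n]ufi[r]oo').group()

`re.match` only tries the pattern at the start of the string.
The match spans [0:3] → '[j]'.

'[j]'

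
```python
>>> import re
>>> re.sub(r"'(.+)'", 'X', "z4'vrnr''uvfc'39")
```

'z4X39'

Matches: at [2:14] → "'vrnr''uvfc'".
Each match is replaced by 'X'.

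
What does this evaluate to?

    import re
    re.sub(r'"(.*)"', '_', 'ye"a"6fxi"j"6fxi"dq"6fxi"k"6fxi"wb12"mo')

'ye_mo'

Every occurrence is swapped for '_'.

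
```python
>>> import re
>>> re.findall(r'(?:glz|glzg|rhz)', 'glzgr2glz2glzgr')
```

['glz', 'glz', 'glz']

Branches in `(...|...)` are attempted left-to-right; the first branch that allows the whole pattern to succeed is taken.
No capturing groups, so `findall` returns the 3 full match strings.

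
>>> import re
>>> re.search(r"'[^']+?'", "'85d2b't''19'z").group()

"'85d2b'"

`search` walks the string left to right and returns the first match it finds.
The match spans [0:7] → "'85d2b'".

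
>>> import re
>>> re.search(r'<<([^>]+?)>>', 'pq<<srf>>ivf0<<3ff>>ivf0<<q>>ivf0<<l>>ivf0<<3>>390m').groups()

`re.search` scans for the first position where the pattern succeeds.
The match spans [2:9] → '<<srf>>'.
Captured: group 1 = 'srf'.

('srf',)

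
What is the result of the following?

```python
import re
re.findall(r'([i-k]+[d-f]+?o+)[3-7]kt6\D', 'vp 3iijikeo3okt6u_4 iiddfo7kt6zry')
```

['iiddfo']

Pattern: one or more of a character in [i-k], then one or more of a character in [d-f] (lazy), then one or more of the literal 'o' (captured); then a character in [3-7], then the literal 'kt6', then a non-digit.
Matches: at [20:31] match 'iiddfo7kt6z', group 1 = 'iiddfo'.
`findall` collects group 1 from the one match (1 total).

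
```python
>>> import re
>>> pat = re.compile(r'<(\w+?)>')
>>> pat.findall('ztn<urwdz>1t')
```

['urwdz']

One capturing group, so `findall` returns just the captured substring from the one match — 1 in all.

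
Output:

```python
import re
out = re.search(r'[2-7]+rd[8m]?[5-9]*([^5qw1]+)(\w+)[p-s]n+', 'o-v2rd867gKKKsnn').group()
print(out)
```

2rd867gKKKsnn

Pattern: one or more of a character in [2-7], then the literal 'rd'; then optionally one of [8m], then zero or more of a character in [5-9]; then one or more of any character except [5qw1] (captured); then one or more of a word character (captured); then a character in [p-s], then one or more of the literal 'n'.
`re.search` scans for the first position where the pattern succeeds.
The match spans [3:16] → '2rd867gKKKsnn'.
Captured: group 1 = 'gKK', group 2 = 'K'.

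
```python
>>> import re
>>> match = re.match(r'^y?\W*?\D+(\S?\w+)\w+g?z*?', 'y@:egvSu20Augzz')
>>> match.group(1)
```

The match spans [0:15] → 'y@:egvSu20Augzz'.
Captured: group 1 = '20Augz'.

'20Augz'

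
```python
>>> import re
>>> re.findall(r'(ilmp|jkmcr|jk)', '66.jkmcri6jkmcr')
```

['jkmcr', 'jkmcr']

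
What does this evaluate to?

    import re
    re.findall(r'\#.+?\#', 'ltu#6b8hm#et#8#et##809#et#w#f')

['#6b8hm#', '#8#', '##809#', '#w#']

With the lazy modifier that quantifier settles for the fewest repetitions that let the rest of the pattern succeed (the atoms after it are unaffected and can still be greedy).
Scanning left to right: at [3:10] → '#6b8hm#'; at [12:15] → '#8#'; at [17:23] → '##809#'; at [25:28] → '#w#'.
`findall` yields the raw match text (4 of them) because the pattern has no groups.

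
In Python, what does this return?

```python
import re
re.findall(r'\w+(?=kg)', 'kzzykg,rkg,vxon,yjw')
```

The positive lookaround only admits positions where the adjacent text matches; those characters stay outside the span.
With no groups in the pattern, `findall` gives back each whole match — 2 here.

['kzzy', 'r']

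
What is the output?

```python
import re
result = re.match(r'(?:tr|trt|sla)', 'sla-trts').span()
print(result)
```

`match` is anchored at position 0; if the pattern doesn't fit there, it returns None.
The match spans [0:3] → 'sla'.

(0, 3)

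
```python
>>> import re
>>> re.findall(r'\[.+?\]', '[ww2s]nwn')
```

Since nothing is captured, `findall` lists the 1 matched substring directly.

['[ww2s]']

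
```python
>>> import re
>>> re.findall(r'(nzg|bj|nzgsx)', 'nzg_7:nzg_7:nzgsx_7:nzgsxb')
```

['nzg', 'nzg', 'nzg', 'nzg']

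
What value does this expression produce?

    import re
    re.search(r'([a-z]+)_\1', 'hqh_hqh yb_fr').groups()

('hqh',)

`\1` is not a pattern — it's the concrete string captured by group 1, re-applied verbatim.
Unlike `match`, `search` isn't anchored — it looks for the pattern anywhere in the string.
The match spans [0:7] → 'hqh_hqh'.
Captured: group 1 = 'hqh'.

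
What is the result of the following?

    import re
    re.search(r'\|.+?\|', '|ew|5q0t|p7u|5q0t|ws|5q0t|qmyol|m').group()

'|ew|'

Because the quantifier is non-greedy, it stops expanding at the earliest point where the rest of the pattern can succeed.
The match spans [0:4] → '|ew|'.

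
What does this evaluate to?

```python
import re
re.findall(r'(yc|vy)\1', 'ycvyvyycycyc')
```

A backreference is literal: `\1` must see the identical characters the first group matched.
Matches: at [2:6] match 'vyvy', group 1 = 'vy'; at [6:10] match 'ycyc', group 1 = 'yc'.
One capturing group, so `findall` returns just the captured substring from each match — 2 in all.

['vy', 'yc']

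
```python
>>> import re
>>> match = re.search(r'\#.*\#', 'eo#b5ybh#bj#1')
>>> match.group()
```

`re.search` tries every starting position until one works.
The match spans [2:12] → '#b5ybh#bj#'.

'#b5ybh#bj#'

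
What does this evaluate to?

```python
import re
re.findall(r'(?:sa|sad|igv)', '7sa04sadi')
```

['sa', 'sa']

`|` is ordered: at each position the engine commits to the first alternative that works.
`findall` yields the raw match text (2 of them) because the pattern has no groups.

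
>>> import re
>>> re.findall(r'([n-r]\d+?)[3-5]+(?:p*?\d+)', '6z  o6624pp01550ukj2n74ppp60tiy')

The pattern matches a character in [n-r], then one or more of a digit (lazy) (captured); then one or more of a character in [3-5]; then zero or more of the literal 'p' (lazy), then one or more of a digit (non-capturing group).
Walking the string: at [4:16] match 'o6624pp01550', group 1 = 'o662'; at [20:28] match 'n74ppp60', group 1 = 'n7'.
One capturing group, so `findall` returns just the captured substring from each match — 2 in all.

['o662', 'n7']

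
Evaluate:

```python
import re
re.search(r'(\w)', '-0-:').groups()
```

('0',)

The match spans [1:2] → '0'.
Captured: group 1 = '0'.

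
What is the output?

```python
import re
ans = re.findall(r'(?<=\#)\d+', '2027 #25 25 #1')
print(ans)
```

['25', '1']

The lookaround is zero-width — it requires the adjacent text to match without consuming it, so the asserted text isn't part of the match.
Matches: at [6:8] → '25'; at [13:14] → '1'.
With no groups in the pattern, `findall` gives back each whole match — 2 here.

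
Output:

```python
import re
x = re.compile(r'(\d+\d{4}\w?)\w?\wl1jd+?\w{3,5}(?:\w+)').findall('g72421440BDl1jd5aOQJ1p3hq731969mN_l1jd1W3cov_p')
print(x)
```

['72421440B']

The pattern matches one or more of a digit, then exactly 4 of a digit, then optionally a word character (captured); then optionally a word character, then a word character, then the literal 'l1j'; then one or more of the literal 'd' (lazy), then 3 to 5 of a word character; then one or more of a word character (non-capturing group).
With a single group, `findall` returns only what that group captured — 1 item.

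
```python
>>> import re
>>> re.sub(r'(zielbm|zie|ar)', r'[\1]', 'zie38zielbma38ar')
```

'[zie]38[zielbm]a38[ar]'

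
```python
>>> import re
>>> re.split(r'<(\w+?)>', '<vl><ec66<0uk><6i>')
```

Matches to split on: at [0:4] → '<vl>'; at [9:14] → '<0uk>'; at [14:18] → '<6i>'.
With a capturing group present, the delimiter's captured portion is kept in the result list.

['', 'vl', '<ec66', '0uk', '', '6i', '']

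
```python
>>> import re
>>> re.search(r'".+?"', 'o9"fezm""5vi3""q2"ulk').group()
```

The match spans [2:8] → '"fezm"'.

'"fezm"'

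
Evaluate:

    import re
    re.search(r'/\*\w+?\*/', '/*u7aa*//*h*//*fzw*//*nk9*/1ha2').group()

The match spans [0:8] → '/*u7aa*/'.

'/*u7aa*/'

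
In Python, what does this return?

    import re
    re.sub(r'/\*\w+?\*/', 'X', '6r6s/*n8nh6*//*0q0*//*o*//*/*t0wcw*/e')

'6r6sXXX/*Xe'

Matches: at [4:13] → '/*n8nh6*/'; at [13:20] → '/*0q0*/'; at [20:25] → '/*o*/'; at [27:36] → '/*t0wcw*/'.
Every occurrence is swapped for 'X'.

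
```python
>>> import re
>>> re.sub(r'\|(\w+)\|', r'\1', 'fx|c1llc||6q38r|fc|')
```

'fxc1llc6q38rfc|'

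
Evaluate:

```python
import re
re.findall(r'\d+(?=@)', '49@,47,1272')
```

['49']

The lookaround is zero-width — it requires the adjacent text to match without consuming it, so the asserted text isn't part of the match.
Scanning left to right: at [0:2] → '49'.
Since nothing is captured, `findall` lists the 1 matched substring directly.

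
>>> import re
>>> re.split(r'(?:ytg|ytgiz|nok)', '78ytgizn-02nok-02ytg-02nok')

Branches in `(...|...)` are attempted left-to-right; the first branch that allows the whole pattern to succeed is taken.
The string is cut at each match, leaving 5 pieces.

['78', 'izn-02', '-02', '-02', '']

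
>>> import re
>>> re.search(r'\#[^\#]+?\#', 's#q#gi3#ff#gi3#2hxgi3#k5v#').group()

Unlike `match`, `search` isn't anchored — it looks for the pattern anywhere in the string.
The match spans [1:4] → '#q#'.

'#q#'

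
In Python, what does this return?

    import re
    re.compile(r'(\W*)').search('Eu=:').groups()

The match spans [0:0] → ''.
Captured: group 1 = ''.

('',)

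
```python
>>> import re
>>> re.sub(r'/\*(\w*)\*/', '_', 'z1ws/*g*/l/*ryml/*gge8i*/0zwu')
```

'z1ws_l/*ryml_0zwu'

Matches: at [4:9] → '/*g*/'; at [16:25] → '/*gge8i*/'.
Each match is replaced by '_'.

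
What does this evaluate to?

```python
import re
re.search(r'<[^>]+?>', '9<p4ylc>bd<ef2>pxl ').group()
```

'<p4ylc>'

`search` walks the string left to right and returns the first match it finds.
The match spans [1:8] → '<p4ylc>'.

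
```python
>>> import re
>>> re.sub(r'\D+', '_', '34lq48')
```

Each match is replaced by '_'.

'34_48'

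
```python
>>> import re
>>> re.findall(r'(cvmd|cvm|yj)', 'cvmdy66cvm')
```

Alternation tries branches left to right and keeps the first one that lets the overall match succeed at that position.
One capturing group, so `findall` returns just the captured substring from each match — 2 in all.

['cvmd', 'cvm']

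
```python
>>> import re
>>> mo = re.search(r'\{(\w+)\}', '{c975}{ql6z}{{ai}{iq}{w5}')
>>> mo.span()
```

(0, 6)

The match spans [0:6] → '{c975}'.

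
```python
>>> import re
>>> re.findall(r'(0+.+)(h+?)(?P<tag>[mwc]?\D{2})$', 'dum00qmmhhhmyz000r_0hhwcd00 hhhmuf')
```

With 3 capturing groups, `findall` returns a 3-tuple per match.

[('00qmmhhhmyz000r_0hhwcd00 hh', 'h', 'muf')]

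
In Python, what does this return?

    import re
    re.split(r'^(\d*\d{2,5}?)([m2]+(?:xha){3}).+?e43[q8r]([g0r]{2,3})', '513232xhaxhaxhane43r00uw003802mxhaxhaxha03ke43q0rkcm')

['', '51323', '2xhaxhaxha', '00', 'uw003802mxhaxhaxha03ke43q0rkcm']

Pattern: anchored at the start of the string; then zero or more of a digit, then 2 to 5 of a digit (lazy) (captured); then one or more of one of [m2], then the literal 'xha' repeated 3 times (captured); then one or more of any character (lazy), then the literal 'e43', then one of [q8r]; then 2 to 3 of one of [g0r] (captured).
With the lazy modifier that quantifier settles for the fewest repetitions that let the rest of the pattern succeed (the atoms after it are unaffected and can still be greedy).
Matches to split on: at [0:22] → '513232xhaxhaxhane43r00'.
Because the pattern has a capturing group, `split` also inserts each captured text between the pieces.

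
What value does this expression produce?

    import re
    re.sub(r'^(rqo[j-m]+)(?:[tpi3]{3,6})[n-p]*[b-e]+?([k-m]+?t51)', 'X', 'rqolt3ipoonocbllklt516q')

'X6q'

Each match is replaced by 'X'.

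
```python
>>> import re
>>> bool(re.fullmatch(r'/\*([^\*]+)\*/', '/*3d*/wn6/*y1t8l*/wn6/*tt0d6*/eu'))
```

`re.fullmatch` is like wrapping the pattern in `^…$` (in single-line mode).
Here there's no way to consume every character, so the call returns None, and `bool(None)` is False.

False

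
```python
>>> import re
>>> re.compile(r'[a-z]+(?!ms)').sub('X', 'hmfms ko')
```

'X X'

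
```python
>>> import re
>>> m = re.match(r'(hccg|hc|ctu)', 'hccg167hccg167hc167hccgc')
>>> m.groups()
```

('hccg',)

`|` is ordered: at each position the engine commits to the first alternative that works.
`re.match` won't scan ahead — the pattern has to work from the very first character.
The match spans [0:4] → 'hccg'.
Captured: group 1 = 'hccg'.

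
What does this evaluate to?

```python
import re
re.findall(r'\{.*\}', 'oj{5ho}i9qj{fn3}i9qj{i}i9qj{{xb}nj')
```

Scanning left to right: at [2:32] → '{5ho}i9qj{fn3}i9qj{i}i9qj{{xb}'.
`findall` yields the raw match text (1 of them) because the pattern has no groups.

['{5ho}i9qj{fn3}i9qj{i}i9qj{{xb}']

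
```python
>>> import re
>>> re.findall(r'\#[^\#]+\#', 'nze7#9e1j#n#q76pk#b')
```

['#9e1j#', '#q76pk#']

Since nothing is captured, `findall` lists the 2 matched substrings directly.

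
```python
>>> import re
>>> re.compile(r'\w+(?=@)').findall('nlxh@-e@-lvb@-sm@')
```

Lookahead/lookbehind check context without consuming it, so the matched span excludes the asserted characters.
`findall` yields the raw match text (4 of them) because the pattern has no groups.

['nlxh', 'e', 'lvb', 'sm']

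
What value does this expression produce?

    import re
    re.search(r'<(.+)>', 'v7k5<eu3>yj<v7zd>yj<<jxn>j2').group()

'<eu3>yj<v7zd>yj<<jxn>'

`re.search` tries every starting position until one works.
The match spans [4:25] → '<eu3>yj<v7zd>yj<<jxn>'.
Captured: group 1 = 'eu3>yj<v7zd>yj<<jxn'.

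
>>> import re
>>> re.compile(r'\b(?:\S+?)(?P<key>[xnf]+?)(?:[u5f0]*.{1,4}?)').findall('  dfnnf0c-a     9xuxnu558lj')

['f', 'x']

The pattern matches a word boundary (`\b`, zero-width); then one or more of a non-whitespace character (lazy) (non-capturing group); then one or more of one of [xnf] (lazy) (captured as 'key'); then zero or more of one of [u5f0], then 1 to 4 of any character (lazy) (non-capturing group).
A `+?`/`*?`/`{m,n}?` starts at its minimum and grows only as far as needed for what follows to match.
Scanning left to right: at [2:5] match 'dfn', group 1 = 'f'; at [16:20] match '9xux', group 1 = 'x'.
Because there's exactly one group, `findall` drops the full match and keeps group 1 from each hit.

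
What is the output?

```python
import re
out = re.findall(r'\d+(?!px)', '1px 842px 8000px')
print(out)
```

['84', '800']

The negative lookahead/lookbehind blocks any match where the forbidden context is present.
Walking the string: at [4:6] → '84'; at [10:13] → '800'.
With no groups in the pattern, `findall` gives back each whole match — 2 here.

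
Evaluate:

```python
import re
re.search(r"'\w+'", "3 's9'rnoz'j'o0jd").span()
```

(2, 6)

The match spans [2:6] → "'s9'".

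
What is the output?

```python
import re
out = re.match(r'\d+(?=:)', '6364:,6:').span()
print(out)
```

(0, 4)

Because the assertion is zero-width, the text it checks is not consumed and won't appear in the result.
`re.match` won't scan ahead — the pattern has to work from the very first character.
The match spans [0:4] → '6364'.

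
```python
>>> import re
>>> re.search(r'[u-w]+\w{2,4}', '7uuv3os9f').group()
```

This matches one or more of a character in [u-w]; then 2 to 4 of a word character.
Unlike `match`, `search` isn't anchored — it looks for the pattern anywhere in the string.
The match spans [1:8] → 'uuv3os9'.

'uuv3os9'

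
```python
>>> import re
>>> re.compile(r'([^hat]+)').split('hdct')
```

['h', 'dc', 't']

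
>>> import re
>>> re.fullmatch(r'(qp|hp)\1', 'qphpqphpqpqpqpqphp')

None

A backreference is literal: `\1` must see the identical characters the first group matched.
`fullmatch` succeeds only if the pattern covers the string from start to end.
Here there's no way to consume every character, so the call returns None.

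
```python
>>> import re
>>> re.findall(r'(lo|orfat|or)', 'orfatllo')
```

['orfat', 'lo']

Branches in `(...|...)` are attempted left-to-right; the first branch that allows the whole pattern to succeed is taken.
One capturing group, so `findall` returns just the captured substring from each match — 2 in all.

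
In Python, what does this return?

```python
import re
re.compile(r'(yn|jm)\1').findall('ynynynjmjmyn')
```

['yn', 'jm']

`\1` is not a pattern — it's the concrete string captured by group 1, re-applied verbatim.
Walking the string: at [0:4] match 'ynyn', group 1 = 'yn'; at [6:10] match 'jmjm', group 1 = 'jm'.
`findall` collects group 1 from each match (2 total).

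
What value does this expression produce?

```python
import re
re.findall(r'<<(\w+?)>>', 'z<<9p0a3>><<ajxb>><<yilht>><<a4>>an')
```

['9p0a3', 'ajxb', 'yilht', 'a4']

Matches: at [1:10] match '<<9p0a3>>', group 1 = '9p0a3'; at [10:18] match '<<ajxb>>', group 1 = 'ajxb'; at [18:27] match '<<yilht>>', group 1 = 'yilht'; at [27:33] match '<<a4>>', group 1 = 'a4'.
One capturing group, so `findall` returns just the captured substring from each match — 4 in all.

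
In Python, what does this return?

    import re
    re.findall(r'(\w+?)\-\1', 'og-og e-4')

['og']

A backreference is literal: `\1` must see the identical characters the first group matched.
Scanning left to right: at [0:5] match 'og-og', group 1 = 'og'.
Because there's exactly one group, `findall` drops the full match and keeps group 1 from the one hit.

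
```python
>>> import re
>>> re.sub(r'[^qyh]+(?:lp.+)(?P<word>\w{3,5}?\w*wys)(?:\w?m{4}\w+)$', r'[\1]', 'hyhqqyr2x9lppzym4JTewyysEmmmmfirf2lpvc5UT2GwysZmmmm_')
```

'hyhqqy[T2Gwys]'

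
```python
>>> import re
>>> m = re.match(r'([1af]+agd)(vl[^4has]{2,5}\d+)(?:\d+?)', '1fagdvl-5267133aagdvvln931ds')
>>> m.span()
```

(0, 15)

The pattern matches one or more of one of [1af], then the literal 'agd' (captured); then the literal 'vl', then 2 to 5 of any character except [4has], then one or more of a digit (captured); then one or more of a digit (lazy) (non-capturing group).
`re.match` won't scan ahead — the pattern has to work from the very first character.
The match spans [0:15] → '1fagdvl-5267133'.
Captured: group 1 = '1fagd', group 2 = 'vl-526713'.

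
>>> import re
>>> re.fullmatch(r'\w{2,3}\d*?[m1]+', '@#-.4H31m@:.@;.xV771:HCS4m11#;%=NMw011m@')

None

This matches 2 to 3 of a word character, then zero or more of a digit (lazy); then one or more of one of [m1].
`re.fullmatch` is like wrapping the pattern in `^…$` (in single-line mode).
Here the pattern can't cover the whole string, so the call returns None.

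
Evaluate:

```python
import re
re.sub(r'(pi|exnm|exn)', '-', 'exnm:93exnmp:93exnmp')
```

The regex engine tests alternatives in the order written; an earlier branch that matches wins even if a later one would match more.
Matches: at [0:4] → 'exnm'; at [7:11] → 'exnm'; at [15:19] → 'exnm'.
Every occurrence is swapped for '-'.

'-:93-p:93-p'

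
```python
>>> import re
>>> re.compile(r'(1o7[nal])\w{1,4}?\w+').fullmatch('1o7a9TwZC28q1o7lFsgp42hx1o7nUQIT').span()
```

For `fullmatch`, every character of the input must be accounted for by the pattern.
The match spans [0:32] → '1o7a9TwZC28q1o7lFsgp42hx1o7nUQIT'.

(0, 32)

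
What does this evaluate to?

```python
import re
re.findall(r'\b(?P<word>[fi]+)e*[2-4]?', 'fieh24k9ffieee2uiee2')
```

The pattern matches a word boundary (`\b`, zero-width); then one or more of one of [fi] (captured as 'word'); then zero or more of the literal 'e', then optionally a character in [2-4].
Because there's exactly one group, `findall` drops the full match and keeps group 1 from the one hit.

['fi']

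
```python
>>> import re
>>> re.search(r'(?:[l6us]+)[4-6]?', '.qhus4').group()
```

'us4'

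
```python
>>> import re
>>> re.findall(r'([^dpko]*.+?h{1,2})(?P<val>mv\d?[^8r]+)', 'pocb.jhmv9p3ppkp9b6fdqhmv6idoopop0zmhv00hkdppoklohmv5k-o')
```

Because the quantifier is non-greedy, it stops expanding at the earliest point where the rest of the pattern can succeed.
`findall` packs the 2 group values into a tuple for every match.

[('pocb.jh', 'mv9p3ppkp9b6fdqhmv6idoopop0zmhv00hkdppoklohmv5k-o')]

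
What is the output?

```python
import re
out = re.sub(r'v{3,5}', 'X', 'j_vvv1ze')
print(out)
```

This matches 3 to 5 of a literal 'v'.
Every occurrence is swapped for 'X'.

j_X1ze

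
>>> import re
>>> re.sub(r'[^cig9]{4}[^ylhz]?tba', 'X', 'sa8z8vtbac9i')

'sXc9i'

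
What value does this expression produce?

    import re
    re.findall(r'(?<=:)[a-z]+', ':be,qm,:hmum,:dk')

['be', 'hmum', 'dk']

The `(?=…)`/`(?<=…)` assertion just peeks at neighbouring text; it doesn't advance the match position.
Scanning left to right: at [1:3] → 'be'; at [8:12] → 'hmum'; at [14:16] → 'dk'.
With no groups in the pattern, `findall` gives back each whole match — 3 here.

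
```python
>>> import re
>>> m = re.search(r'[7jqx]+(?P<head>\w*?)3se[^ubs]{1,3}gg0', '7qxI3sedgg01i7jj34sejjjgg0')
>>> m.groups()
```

('I',)

This matches one or more of one of [7jqx]; then zero or more of a word character (lazy) (captured as 'head'); then the literal '3se', then 1 to 3 of any character except [ubs], then the literal 'gg0'.
`search` walks the string left to right and returns the first match it finds.
The match spans [0:11] → '7qxI3sedgg0'.
Captured: group 1 = 'I'.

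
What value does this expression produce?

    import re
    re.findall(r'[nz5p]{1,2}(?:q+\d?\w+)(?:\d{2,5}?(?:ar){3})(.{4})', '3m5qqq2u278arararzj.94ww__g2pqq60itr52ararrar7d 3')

['zj.9']

The pattern matches 1 to 2 of one of [nz5p]; then one or more of the literal 'q', then optionally a digit, then one or more of a word character (non-capturing group); then 2 to 5 of a digit (lazy), then the literal 'ar' repeated 3 times (non-capturing group); then exactly 4 of any character (captured).
Walking the string: at [2:21] match '5qqq2u278arararzj.9', group 1 = 'zj.9'.
One capturing group, so `findall` returns just the captured substring from the one match — 1 in all.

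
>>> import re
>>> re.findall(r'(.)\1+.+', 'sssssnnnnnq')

The backreference `\1` re-matches whatever the first group consumed, character for character.
Because there's exactly one group, `findall` drops the full match and keeps group 1 from the one hit.

['s']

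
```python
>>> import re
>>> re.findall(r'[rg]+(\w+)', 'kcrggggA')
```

['A']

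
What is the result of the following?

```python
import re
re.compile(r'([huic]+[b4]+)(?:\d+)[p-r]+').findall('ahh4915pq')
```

['hh4']

Pattern: one or more of one of [huic], then one or more of one of [b4] (captured); then one or more of a digit (non-capturing group); then one or more of a character in [p-r].
Matches: at [1:9] match 'hh4915pq', group 1 = 'hh4'.
With a single group, `findall` returns only what that group captured — 1 item.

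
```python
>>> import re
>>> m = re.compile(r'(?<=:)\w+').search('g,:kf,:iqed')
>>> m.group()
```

'kf'

The positive lookaround only admits positions where the adjacent text matches; those characters stay outside the span.
`search` walks the string left to right and returns the first match it finds.
The match spans [3:5] → 'kf'.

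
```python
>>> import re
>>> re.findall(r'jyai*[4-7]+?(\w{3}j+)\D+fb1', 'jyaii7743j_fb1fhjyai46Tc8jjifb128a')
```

The pattern matches the literal 'jya', then zero or more of a literal 'i'; then one or more of a character in [4-7] (lazy); then exactly 3 of a word character, then one or more of the literal 'j' (captured); then one or more of a non-digit, then the literal 'fb1'.
`findall` collects group 1 from each match (2 total).

['743j', 'Tc8jj']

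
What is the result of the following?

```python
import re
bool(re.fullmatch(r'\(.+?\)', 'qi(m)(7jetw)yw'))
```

False

`fullmatch` succeeds only if the pattern covers the string from start to end.
Here there's no way to consume every character, so the call returns None, and `bool(None)` is False.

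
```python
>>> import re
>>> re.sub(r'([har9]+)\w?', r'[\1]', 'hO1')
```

The pattern matches one or more of one of [har9] (captured); then optionally a word character.
The replacement refers to a captured group, so each match is rewritten using its own captured text.

'[h]1'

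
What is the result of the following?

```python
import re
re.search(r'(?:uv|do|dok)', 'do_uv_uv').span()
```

(0, 2)

`re.search` tries every starting position until one works.
The match spans [0:2] → 'do'.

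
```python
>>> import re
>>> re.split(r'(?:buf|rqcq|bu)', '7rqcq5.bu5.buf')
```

Alternation isn't longest-match — the leftmost alternative that fits at this position is chosen.
Splitting on the pattern gives 4 pieces.

['7', '5.', '5.', '']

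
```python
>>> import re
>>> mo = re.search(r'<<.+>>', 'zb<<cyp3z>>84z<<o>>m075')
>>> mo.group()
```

The match spans [2:19] → '<<cyp3z>>84z<<o>>'.

'<<cyp3z>>84z<<o>>'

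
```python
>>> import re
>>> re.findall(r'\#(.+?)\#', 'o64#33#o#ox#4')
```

['33', 'ox']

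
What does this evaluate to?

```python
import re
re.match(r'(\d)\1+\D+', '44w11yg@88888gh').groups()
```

('4',)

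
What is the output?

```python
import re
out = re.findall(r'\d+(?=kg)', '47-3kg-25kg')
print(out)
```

['3', '25']

The positive lookaround only admits positions where the adjacent text matches; those characters stay outside the span.
Scanning left to right: at [3:4] → '3'; at [7:9] → '25'.
No capturing groups, so `findall` returns the 2 full match strings.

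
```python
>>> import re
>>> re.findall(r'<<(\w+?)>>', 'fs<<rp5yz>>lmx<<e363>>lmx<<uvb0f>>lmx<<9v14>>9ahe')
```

['rp5yz', 'e363', 'uvb0f', '9v14']

Scanning left to right: at [2:11] match '<<rp5yz>>', group 1 = 'rp5yz'; at [14:22] match '<<e363>>', group 1 = 'e363'; at [25:34] match '<<uvb0f>>', group 1 = 'uvb0f'; at [37:45] match '<<9v14>>', group 1 = '9v14'.
One capturing group, so `findall` returns just the captured substring from each match — 4 in all.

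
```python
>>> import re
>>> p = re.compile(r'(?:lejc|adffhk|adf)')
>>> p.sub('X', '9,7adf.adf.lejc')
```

'9,7X.X.X'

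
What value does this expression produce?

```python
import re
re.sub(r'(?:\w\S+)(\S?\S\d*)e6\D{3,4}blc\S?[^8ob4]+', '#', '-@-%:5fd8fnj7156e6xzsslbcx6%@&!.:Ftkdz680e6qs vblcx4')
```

'-@-%:#4'

Pattern: a word character, then one or more of a non-whitespace character (non-capturing group); then optionally a non-whitespace character, then a non-whitespace character, then zero or more of a digit (captured); then the literal 'e6', then 3 to 4 of a non-digit, then the literal 'blc'; then optionally a non-whitespace character, then one or more of any character except [8ob4].
`sub` substitutes '#' at each match site.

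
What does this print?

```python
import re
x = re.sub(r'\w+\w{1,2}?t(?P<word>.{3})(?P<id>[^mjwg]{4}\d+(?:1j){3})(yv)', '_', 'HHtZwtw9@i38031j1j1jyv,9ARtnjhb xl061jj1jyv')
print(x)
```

_,9ARtnjhb xl061jj1jyv

The pattern matches one or more of a word character, then 1 to 2 of a word character (lazy), then a literal 't'; then exactly 3 of any character (captured as 'word'); then exactly 4 of any character except [mjwg], then one or more of a digit, then the literal '1j' repeated 3 times (captured as 'id'); then the literal 'y', then the literal 'v' (captured).
Matches: at [0:22] → 'HHtZwtw9@i38031j1j1jyv'.
Each match is replaced by '_'.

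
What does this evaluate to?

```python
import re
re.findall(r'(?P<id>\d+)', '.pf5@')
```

The pattern matches one or more of a digit (captured as 'id').
Matches: at [3:4] match '5', group 1 = '5'.
Because there's exactly one group, `findall` drops the full match and keeps group 1 from the one hit.

['5']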